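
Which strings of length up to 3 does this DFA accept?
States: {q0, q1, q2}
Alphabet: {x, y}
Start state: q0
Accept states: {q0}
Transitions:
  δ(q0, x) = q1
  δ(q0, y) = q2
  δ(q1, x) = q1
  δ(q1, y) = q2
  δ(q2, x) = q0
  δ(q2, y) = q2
ε, yx, xyx, yyx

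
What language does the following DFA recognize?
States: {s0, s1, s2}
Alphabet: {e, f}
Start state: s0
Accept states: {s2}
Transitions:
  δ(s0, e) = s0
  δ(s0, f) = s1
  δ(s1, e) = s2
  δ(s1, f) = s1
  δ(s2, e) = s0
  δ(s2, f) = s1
Testing a few strings:
  'e' → reject
  'feef' → reject
  'fffe' → accept
  'ee' → reject
State roles: s0=no suffix match; s1=one trailing f; s2=suffix is fe
All strings over {e,f} ending with fe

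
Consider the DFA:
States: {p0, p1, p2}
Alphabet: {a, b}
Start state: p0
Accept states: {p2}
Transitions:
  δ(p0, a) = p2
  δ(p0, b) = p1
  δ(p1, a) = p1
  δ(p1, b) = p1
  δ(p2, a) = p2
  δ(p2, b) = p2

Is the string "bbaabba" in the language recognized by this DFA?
Processing string "bbaabba":
  p0 --b--> p1
  p1 --b--> p1
  p1 --a--> p1
  p1 --a--> p1
  p1 --b--> p1
  p1 --b--> p1
  p1 --a--> p1
Final state: p1
Accept states: {p2}
No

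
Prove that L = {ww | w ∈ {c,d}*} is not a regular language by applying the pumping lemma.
Assume L is regular with pumping length p. Idea: pumping the leading c-block breaks the equality of the two halves.
Choose s = c^p d c^p d ∈ L (with w = c^p d). |s| = 2p+2 ≥ p. By the pumping lemma, s = xyz with |xy| ≤ p, |y| > 0, so y = c^k with k ≥ 1, in the first c-block. Then xy²z = c^(p+k) d c^p d, of length 2p+2+k. If k is odd this length is odd, so it cannot be of the form ww. If k is even, each half has length p+1+k/2 ≤ p+k, so the first half lies entirely inside the leading c-block and contains no d, while the second half ends in d; the halves differ. Either way xy²z ∉ L.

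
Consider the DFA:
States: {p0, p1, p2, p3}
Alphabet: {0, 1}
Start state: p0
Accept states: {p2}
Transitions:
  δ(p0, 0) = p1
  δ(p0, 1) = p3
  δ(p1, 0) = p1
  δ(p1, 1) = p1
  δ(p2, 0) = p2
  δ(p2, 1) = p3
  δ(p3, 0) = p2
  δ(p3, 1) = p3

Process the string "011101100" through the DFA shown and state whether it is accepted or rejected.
Processing string "011101100":
  p0 --0--> p1
  p1 --1--> p1
  p1 --1--> p1
  p1 --1--> p1
  p1 --0--> p1
  p1 --1--> p1
  p1 --1--> p1
  p1 --0--> p1
  p1 --0--> p1
Final state: p1
Accept states: {p2}
No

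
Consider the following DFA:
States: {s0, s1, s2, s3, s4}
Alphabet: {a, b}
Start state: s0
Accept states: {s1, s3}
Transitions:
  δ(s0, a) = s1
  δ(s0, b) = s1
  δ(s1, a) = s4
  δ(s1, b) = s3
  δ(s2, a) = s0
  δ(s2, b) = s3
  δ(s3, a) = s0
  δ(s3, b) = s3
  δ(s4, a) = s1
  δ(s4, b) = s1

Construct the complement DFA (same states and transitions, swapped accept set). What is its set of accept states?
Complement accept states = All states \ Original accept states
= {s0, s1, s2, s3, s4} \ {s1, s3}
{s0, s2, s4}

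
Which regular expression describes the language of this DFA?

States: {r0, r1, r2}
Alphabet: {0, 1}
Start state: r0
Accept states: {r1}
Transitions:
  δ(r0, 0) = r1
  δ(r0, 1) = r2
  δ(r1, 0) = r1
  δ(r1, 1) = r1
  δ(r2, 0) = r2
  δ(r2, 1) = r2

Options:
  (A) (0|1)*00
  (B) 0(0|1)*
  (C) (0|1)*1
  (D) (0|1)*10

Check each option against the DFA on short strings; one disagreement eliminates an option:
  (A) (0|1)*00: on '0' the DFA goes r0 → r1 and accepts (r1 ∈ Accept), but the regex does not match it → eliminate
  (B) 0(0|1)*: agrees with the DFA on every string of length ≤ 6
  (C) (0|1)*1: on '0' the DFA goes r0 → r1 and accepts (r1 ∈ Accept), but the regex does not match it → eliminate
  (D) (0|1)*10: on '0' the DFA goes r0 → r1 and accepts (r1 ∈ Accept), but the regex does not match it → eliminate
Only (B) is consistent with the DFA.
(B) 0(0|1)*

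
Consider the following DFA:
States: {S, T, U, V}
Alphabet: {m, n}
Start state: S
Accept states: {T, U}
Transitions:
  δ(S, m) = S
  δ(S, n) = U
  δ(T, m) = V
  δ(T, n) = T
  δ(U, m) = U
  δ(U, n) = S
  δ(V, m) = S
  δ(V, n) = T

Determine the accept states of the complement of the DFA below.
Complement accept states = All states \ Original accept states
= {S, T, U, V} \ {T, U}
{S, V}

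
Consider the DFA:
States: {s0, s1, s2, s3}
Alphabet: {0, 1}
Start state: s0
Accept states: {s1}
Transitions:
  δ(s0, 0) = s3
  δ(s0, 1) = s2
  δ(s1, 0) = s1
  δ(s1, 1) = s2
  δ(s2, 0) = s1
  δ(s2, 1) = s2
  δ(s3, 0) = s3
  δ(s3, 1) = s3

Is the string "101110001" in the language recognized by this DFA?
Processing string "101110001":
  s0 --1--> s2
  s2 --0--> s1
  s1 --1--> s2
  s2 --1--> s2
  s2 --1--> s2
  s2 --0--> s1
  s1 --0--> s1
  s1 --0--> s1
  s1 --1--> s2
Final state: s2
Accept states: {s1}
No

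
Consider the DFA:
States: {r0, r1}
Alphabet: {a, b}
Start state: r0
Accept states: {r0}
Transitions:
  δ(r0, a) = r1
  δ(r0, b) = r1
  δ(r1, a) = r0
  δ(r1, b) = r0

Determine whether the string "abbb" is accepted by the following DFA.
Processing string "abbb":
  r0 --a--> r1
  r1 --b--> r0
  r0 --b--> r1
  r1 --b--> r0
Final state: r0
Accept states: {r0}
Yes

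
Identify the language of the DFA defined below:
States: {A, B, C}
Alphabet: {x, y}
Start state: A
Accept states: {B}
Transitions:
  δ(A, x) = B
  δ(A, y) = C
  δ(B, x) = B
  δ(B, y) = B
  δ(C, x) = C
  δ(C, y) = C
Testing a few strings:
  'x' → accept
  'y' → reject
  'yy' → reject
  'yyy' → reject
State roles: A=no input read; B=started with x; C=started with y (dead)
All strings over {x,y} starting with x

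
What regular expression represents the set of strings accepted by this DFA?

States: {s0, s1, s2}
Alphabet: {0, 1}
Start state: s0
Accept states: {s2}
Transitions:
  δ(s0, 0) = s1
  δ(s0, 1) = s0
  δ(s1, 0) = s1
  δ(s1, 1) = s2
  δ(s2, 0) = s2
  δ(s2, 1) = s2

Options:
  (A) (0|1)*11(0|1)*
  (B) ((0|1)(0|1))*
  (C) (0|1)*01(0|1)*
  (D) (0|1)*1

Check each option against the DFA on short strings; one disagreement eliminates an option:
  (A) (0|1)*11(0|1)*: on '01' the DFA goes s0 → s1 → s2 and accepts (s2 ∈ Accept), but the regex does not match it → eliminate
  (B) ((0|1)(0|1))*: on ε the DFA stays in s0 and rejects (s0 ∉ Accept), but the regex matches it → eliminate
  (C) (0|1)*01(0|1)*: agrees with the DFA on every string of length ≤ 6
  (D) (0|1)*1: on '1' the DFA goes s0 → s0 and rejects (s0 ∉ Accept), but the regex matches it → eliminate
Only (C) is consistent with the DFA.
(C) (0|1)*01(0|1)*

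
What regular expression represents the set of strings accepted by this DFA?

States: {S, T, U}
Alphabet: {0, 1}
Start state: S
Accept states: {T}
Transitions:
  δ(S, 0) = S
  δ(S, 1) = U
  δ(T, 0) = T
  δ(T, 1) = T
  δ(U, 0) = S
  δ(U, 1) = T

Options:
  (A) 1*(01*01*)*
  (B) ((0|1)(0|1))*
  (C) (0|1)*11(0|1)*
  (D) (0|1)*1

Check each option against the DFA on short strings; one disagreement eliminates an option:
  (A) 1*(01*01*)*: on ε the DFA stays in S and rejects (S ∉ Accept), but the regex matches it → eliminate
  (B) ((0|1)(0|1))*: on ε the DFA stays in S and rejects (S ∉ Accept), but the regex matches it → eliminate
  (C) (0|1)*11(0|1)*: agrees with the DFA on every string of length ≤ 6
  (D) (0|1)*1: on '1' the DFA goes S → U and rejects (U ∉ Accept), but the regex matches it → eliminate
Only (C) is consistent with the DFA.
(C) (0|1)*11(0|1)*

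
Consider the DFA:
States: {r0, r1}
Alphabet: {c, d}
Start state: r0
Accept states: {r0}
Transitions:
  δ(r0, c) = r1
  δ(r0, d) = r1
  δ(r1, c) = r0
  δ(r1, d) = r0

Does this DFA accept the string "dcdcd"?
Processing string "dcdcd":
  r0 --d--> r1
  r1 --c--> r0
  r0 --d--> r1
  r1 --c--> r0
  r0 --d--> r1
Final state: r1
Accept states: {r0}
No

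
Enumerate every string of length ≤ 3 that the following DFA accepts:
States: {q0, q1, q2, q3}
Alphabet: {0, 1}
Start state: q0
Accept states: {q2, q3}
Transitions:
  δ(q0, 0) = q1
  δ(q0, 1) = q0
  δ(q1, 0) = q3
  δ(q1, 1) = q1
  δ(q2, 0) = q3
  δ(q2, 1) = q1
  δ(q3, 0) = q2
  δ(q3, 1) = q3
00, 000, 001, 010, 100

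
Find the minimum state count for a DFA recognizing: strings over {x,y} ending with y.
By Myhill–Nerode, count the distinguishable equivalence classes: two classes — last symbol is y vs. not.
2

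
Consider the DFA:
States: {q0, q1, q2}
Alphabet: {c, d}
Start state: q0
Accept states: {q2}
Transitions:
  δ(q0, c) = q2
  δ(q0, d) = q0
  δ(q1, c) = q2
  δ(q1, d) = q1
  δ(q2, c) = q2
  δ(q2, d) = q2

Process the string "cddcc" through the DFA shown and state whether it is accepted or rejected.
Processing string "cddcc":
  q0 --c--> q2
  q2 --d--> q2
  q2 --d--> q2
  q2 --c--> q2
  q2 --c--> q2
Final state: q2
Accept states: {q2}
Yes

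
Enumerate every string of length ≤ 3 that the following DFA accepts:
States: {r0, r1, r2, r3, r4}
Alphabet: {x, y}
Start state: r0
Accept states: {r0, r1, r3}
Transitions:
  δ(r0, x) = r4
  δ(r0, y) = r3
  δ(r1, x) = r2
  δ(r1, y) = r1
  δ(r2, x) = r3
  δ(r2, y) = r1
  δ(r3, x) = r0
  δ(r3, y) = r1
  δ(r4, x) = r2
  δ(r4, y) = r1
ε, y, xy, yx, yy, xxx, xxy, xyy, yxy, yyy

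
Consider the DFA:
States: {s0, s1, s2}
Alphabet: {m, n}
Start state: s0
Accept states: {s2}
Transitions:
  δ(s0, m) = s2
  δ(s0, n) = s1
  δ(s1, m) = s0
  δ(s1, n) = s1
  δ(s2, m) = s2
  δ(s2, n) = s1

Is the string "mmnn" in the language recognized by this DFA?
Processing string "mmnn":
  s0 --m--> s2
  s2 --m--> s2
  s2 --n--> s1
  s1 --n--> s1
Final state: s1
Accept states: {s2}
No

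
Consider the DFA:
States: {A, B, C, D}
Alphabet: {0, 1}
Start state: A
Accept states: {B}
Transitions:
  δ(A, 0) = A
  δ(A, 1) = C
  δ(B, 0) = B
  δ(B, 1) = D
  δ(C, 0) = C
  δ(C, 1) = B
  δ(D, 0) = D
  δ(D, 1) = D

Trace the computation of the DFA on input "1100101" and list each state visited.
read '1': A → C
  read '1': C → B
  read '0': B → B
  read '0': B → B
  read '1': B → D
  read '0': D → D
  read '1': D → D
A -> C -> B -> B -> B -> D -> D -> D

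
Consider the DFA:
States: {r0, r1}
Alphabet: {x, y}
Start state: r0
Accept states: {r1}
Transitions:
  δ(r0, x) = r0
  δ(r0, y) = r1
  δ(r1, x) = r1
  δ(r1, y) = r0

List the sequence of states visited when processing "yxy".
read 'y': r0 → r1
  read 'x': r1 → r1
  read 'y': r1 → r0
r0 -> r1 -> r1 -> r0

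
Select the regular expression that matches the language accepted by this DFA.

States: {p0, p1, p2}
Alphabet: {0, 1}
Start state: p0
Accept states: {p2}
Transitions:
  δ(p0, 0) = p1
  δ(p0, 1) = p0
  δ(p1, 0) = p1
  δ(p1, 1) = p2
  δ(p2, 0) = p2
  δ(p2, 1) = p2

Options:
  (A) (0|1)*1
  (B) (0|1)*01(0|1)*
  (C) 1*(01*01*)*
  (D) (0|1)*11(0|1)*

Check each option against the DFA on short strings; one disagreement eliminates an option:
  (A) (0|1)*1: on '1' the DFA goes p0 → p0 and rejects (p0 ∉ Accept), but the regex matches it → eliminate
  (B) (0|1)*01(0|1)*: agrees with the DFA on every string of length ≤ 6
  (C) 1*(01*01*)*: on ε the DFA stays in p0 and rejects (p0 ∉ Accept), but the regex matches it → eliminate
  (D) (0|1)*11(0|1)*: on '01' the DFA goes p0 → p1 → p2 and accepts (p2 ∈ Accept), but the regex does not match it → eliminate
Only (B) is consistent with the DFA.
(B) (0|1)*01(0|1)*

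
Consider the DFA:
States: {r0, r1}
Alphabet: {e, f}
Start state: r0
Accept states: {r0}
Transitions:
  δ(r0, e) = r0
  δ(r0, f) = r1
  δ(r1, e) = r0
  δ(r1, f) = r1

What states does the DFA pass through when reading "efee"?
read 'e': r0 → r0
  read 'f': r0 → r1
  read 'e': r1 → r0
  read 'e': r0 → r0
r0 -> r0 -> r1 -> r0 -> r0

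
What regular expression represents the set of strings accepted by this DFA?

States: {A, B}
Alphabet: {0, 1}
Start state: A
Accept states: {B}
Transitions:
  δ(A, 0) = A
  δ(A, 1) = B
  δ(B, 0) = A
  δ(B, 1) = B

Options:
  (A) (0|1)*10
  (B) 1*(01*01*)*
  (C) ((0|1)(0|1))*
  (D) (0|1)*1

Check each option against the DFA on short strings; one disagreement eliminates an option:
  (A) (0|1)*10: on '1' the DFA goes A → B and accepts (B ∈ Accept), but the regex does not match it → eliminate
  (B) 1*(01*01*)*: on ε the DFA stays in A and rejects (A ∉ Accept), but the regex matches it → eliminate
  (C) ((0|1)(0|1))*: on ε the DFA stays in A and rejects (A ∉ Accept), but the regex matches it → eliminate
  (D) (0|1)*1: agrees with the DFA on every string of length ≤ 6
Only (D) is consistent with the DFA.
(D) (0|1)*1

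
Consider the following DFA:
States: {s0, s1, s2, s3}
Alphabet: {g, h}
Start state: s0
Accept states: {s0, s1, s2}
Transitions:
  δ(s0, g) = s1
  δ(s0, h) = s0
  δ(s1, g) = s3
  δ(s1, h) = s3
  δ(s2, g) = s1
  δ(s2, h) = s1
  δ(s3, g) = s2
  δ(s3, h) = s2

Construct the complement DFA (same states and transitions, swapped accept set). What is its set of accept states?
Complement accept states = All states \ Original accept states
= {s0, s1, s2, s3} \ {s0, s1, s2}
{s3}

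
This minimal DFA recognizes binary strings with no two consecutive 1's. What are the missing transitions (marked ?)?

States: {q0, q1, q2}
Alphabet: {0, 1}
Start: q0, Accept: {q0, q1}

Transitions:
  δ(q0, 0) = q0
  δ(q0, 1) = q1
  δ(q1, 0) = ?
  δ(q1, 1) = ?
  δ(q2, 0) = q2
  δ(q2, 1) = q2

From the language and accept set, identify what each state tracks — q0: last symbol not 1 (ok); q1: last symbol 1 (ok); q2: saw 11 (dead).
Each missing δ(q, a) is the state matching the new tracked value after reading a.
δ(q1, 0) = q0; δ(q1, 1) = q2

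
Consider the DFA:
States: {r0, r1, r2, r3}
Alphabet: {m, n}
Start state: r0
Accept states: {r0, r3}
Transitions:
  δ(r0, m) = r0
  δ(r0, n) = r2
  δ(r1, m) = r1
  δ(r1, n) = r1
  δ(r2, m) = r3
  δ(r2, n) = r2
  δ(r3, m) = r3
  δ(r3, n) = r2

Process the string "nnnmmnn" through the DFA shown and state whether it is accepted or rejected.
Processing string "nnnmmnn":
  r0 --n--> r2
  r2 --n--> r2
  r2 --n--> r2
  r2 --m--> r3
  r3 --m--> r3
  r3 --n--> r2
  r2 --n--> r2
Final state: r2
Accept states: {r0, r3}
No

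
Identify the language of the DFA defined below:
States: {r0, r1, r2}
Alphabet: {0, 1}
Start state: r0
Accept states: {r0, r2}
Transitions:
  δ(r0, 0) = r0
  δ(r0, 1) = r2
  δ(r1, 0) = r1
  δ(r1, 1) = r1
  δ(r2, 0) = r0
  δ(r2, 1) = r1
Testing a few strings:
  '10' → accept
  '101' → accept
  '0010' → accept
  '11' → reject
State roles: r0=last symbol not 1 (ok); r1=saw 11 (dead); r2=last symbol 1 (ok)
All binary strings with no two consecutive 1's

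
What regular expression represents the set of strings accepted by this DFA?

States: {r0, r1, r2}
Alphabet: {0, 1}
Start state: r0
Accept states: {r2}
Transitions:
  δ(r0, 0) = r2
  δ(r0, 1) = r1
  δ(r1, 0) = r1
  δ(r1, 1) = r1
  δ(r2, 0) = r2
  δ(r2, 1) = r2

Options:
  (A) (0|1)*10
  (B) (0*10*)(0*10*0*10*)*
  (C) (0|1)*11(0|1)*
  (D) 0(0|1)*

Check each option against the DFA on short strings; one disagreement eliminates an option:
  (A) (0|1)*10: on '0' the DFA goes r0 → r2 and accepts (r2 ∈ Accept), but the regex does not match it → eliminate
  (B) (0*10*)(0*10*0*10*)*: on '0' the DFA goes r0 → r2 and accepts (r2 ∈ Accept), but the regex does not match it → eliminate
  (C) (0|1)*11(0|1)*: on '0' the DFA goes r0 → r2 and accepts (r2 ∈ Accept), but the regex does not match it → eliminate
  (D) 0(0|1)*: agrees with the DFA on every string of length ≤ 6
Only (D) is consistent with the DFA.
(D) 0(0|1)*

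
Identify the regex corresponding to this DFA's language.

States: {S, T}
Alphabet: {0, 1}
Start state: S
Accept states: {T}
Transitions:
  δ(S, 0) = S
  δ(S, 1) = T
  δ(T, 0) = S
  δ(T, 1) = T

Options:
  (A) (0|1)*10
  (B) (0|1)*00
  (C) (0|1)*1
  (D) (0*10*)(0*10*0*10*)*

Check each option against the DFA on short strings; one disagreement eliminates an option:
  (A) (0|1)*10: on '1' the DFA goes S → T and accepts (T ∈ Accept), but the regex does not match it → eliminate
  (B) (0|1)*00: on '1' the DFA goes S → T and accepts (T ∈ Accept), but the regex does not match it → eliminate
  (C) (0|1)*1: agrees with the DFA on every string of length ≤ 6
  (D) (0*10*)(0*10*0*10*)*: on '10' the DFA goes S → T → S and rejects (S ∉ Accept), but the regex matches it → eliminate
Only (C) is consistent with the DFA.
(C) (0|1)*1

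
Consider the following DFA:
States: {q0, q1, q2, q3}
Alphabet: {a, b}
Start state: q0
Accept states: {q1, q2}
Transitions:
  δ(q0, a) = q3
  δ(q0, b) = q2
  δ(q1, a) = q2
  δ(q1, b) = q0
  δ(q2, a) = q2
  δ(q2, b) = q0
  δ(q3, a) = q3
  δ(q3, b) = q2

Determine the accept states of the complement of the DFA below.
Complement accept states = All states \ Original accept states
= {q0, q1, q2, q3} \ {q1, q2}
{q0, q3}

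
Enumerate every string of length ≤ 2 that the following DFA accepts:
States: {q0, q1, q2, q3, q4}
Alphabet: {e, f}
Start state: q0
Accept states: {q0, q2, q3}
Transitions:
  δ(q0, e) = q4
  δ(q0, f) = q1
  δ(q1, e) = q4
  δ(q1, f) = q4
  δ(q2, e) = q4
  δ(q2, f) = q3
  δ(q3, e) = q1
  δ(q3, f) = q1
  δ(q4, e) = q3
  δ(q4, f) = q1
ε, ee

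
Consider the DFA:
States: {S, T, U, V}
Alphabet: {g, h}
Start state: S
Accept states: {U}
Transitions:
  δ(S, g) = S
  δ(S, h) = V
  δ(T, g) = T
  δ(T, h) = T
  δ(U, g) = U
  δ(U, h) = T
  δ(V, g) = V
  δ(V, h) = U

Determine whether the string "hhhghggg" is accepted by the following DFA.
Processing string "hhhghggg":
  S --h--> V
  V --h--> U
  U --h--> T
  T --g--> T
  T --h--> T
  T --g--> T
  T --g--> T
  T --g--> T
Final state: T
Accept states: {U}
No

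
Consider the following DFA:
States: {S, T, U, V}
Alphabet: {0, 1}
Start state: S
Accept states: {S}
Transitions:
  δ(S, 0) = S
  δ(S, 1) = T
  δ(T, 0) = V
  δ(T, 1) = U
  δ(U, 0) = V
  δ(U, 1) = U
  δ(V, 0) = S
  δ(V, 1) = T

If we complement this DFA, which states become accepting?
Complement accept states = All states \ Original accept states
= {S, T, U, V} \ {S}
{T, U, V}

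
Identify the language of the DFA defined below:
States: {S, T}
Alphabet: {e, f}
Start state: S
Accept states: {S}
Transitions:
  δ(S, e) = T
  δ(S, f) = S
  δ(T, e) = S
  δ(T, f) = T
Testing a few strings:
  'efe' → accept
  'fff' → accept
  'ff' → accept
  'fe' → reject
State roles: S=even number of e's so far; T=odd number of e's so far
All strings over {e,f} with an even number of e's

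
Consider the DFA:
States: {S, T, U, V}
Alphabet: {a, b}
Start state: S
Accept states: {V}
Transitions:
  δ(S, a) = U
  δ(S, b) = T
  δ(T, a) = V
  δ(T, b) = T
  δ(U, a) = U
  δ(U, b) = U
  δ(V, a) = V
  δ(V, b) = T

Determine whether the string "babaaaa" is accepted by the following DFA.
Processing string "babaaaa":
  S --b--> T
  T --a--> V
  V --b--> T
  T --a--> V
  V --a--> V
  V --a--> V
  V --a--> V
Final state: V
Accept states: {V}
Yes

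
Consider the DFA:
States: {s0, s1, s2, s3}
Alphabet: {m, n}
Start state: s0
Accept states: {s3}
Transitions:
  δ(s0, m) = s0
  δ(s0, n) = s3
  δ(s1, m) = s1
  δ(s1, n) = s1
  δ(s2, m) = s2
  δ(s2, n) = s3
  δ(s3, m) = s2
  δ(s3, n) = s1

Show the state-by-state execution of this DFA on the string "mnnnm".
read 'm': s0 → s0
  read 'n': s0 → s3
  read 'n': s3 → s1
  read 'n': s1 → s1
  read 'm': s1 → s1
s0 -> s0 -> s3 -> s1 -> s1 -> s1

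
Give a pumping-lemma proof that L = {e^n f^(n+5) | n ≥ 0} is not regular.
Assume L is regular with pumping length p. Idea: pumping the e-block breaks the fixed offset of 5.
Choose s = e^p f^(p+5) ∈ L. By the pumping lemma, s = xyz with |xy| ≤ p, |y| > 0, so y = e^k with k ≥ 1. Then xy²z = e^(p+k) f^(p+5). For this to be in L we would need p+5 = (p+k)+5, i.e. k = 0, contradicting k ≥ 1. So xy²z ∉ L.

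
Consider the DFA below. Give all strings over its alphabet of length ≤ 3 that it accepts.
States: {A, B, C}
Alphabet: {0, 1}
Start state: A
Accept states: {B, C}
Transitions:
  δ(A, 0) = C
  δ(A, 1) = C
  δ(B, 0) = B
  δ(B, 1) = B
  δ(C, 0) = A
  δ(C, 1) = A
0, 1, 000, 001, 010, 011, 100, 101, 110, 111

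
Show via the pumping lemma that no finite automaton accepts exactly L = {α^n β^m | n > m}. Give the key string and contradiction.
Assume L is regular with pumping length p. Idea: pumping down the α-block drops the α-count to at most the β-count.
Choose s = α^(p+1) β^p ∈ L (|s| = 2p+1 ≥ p). By the pumping lemma, s = xyz with |xy| ≤ p, |y| > 0, so y = α^k with k ≥ 1. Take i = 0: xz = α^(p+1−k) β^p. Since k ≥ 1, p+1−k ≤ p, so the number of α's is no longer strictly greater than the number of β's, hence xz ∉ L.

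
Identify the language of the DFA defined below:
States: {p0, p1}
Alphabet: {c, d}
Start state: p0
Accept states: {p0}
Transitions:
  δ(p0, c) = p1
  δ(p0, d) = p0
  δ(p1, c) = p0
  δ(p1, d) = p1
Testing a few strings:
  'ccc' → reject
  'dc' → reject
  'd' → accept
  'cc' → accept
State roles: p0=even number of c's so far; p1=odd number of c's so far
All strings over {c,d} with an even number of c's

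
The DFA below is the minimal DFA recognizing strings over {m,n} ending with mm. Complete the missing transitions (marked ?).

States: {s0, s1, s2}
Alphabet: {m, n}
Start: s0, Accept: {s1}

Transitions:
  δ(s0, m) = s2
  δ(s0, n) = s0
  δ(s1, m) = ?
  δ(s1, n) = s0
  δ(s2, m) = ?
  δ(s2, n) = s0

From the language and accept set, identify what each state tracks — s0: last symbol not m; s1: two trailing m's; s2: one trailing m.
Each missing δ(q, a) is the state matching the new tracked value after reading a.
δ(s1, m) = s1; δ(s2, m) = s1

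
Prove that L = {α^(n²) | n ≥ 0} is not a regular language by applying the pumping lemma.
Assume L is regular with pumping length p. Idea: pumping adds a fixed amount, but gaps between consecutive squares grow.
Choose s = α^(p²) (length p² ≥ p). By the pumping lemma, s = xyz with |xy| ≤ p, |y| > 0, so |y| = k with 1 ≤ k ≤ p. Then |xy²z| = p²+k. Since p² < p²+k ≤ p²+p < (p+1)², the length p²+k lies strictly between consecutive squares, so it is not a perfect square and xy²z ∉ L.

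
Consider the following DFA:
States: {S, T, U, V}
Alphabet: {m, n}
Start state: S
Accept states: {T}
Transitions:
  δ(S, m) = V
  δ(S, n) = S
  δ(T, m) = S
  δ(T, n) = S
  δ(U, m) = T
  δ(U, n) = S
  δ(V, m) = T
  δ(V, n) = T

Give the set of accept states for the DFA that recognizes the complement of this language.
Complement accept states = All states \ Original accept states
= {S, T, U, V} \ {T}
{S, U, V}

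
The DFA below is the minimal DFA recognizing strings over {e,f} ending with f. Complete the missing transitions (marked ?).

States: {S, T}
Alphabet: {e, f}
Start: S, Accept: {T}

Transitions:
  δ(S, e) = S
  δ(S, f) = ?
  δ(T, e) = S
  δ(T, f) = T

From the language and accept set, identify what each state tracks — S: last symbol not f; T: last symbol is f.
Each missing δ(q, a) is the state matching the new tracked value after reading a.
δ(S, f) = T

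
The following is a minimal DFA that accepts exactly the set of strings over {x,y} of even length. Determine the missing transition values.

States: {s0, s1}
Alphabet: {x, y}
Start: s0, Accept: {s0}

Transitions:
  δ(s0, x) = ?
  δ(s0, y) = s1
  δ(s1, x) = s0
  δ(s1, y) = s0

From the language and accept set, identify what each state tracks — s0: even length so far; s1: odd length so far.
Each missing δ(q, a) is the state matching the new tracked value after reading a.
δ(s0, x) = s1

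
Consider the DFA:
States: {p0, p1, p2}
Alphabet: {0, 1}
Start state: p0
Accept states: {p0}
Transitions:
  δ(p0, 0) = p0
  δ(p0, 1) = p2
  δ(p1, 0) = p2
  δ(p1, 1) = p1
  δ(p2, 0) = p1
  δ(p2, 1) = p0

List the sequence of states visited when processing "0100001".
read '0': p0 → p0
  read '1': p0 → p2
  read '0': p2 → p1
  read '0': p1 → p2
  read '0': p2 → p1
  read '0': p1 → p2
  read '1': p2 → p0
p0 -> p0 -> p2 -> p1 -> p2 -> p1 -> p2 -> p0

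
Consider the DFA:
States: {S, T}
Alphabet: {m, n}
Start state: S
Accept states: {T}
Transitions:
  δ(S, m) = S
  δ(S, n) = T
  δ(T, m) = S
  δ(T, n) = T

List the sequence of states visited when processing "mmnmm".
read 'm': S → S
  read 'm': S → S
  read 'n': S → T
  read 'm': T → S
  read 'm': S → S
S -> S -> S -> T -> S -> S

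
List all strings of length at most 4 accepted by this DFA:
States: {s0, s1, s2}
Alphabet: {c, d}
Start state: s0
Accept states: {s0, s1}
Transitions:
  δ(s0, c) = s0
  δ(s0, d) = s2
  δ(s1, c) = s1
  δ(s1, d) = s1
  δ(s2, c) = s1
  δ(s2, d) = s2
ε, c, cc, dc, ccc, cdc, dcc, dcd, ddc, cccc, ccdc, cdcc, cdcd, cddc, dccc, dccd, dcdc, dcdd, ddcc, ddcd, dddc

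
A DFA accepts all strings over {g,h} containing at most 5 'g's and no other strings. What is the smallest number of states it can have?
By Myhill–Nerode, count the distinguishable equivalence classes: 7 classes — having seen 0, 1, …, 5, or >5 copies of 'g'; counts 0 through 5 are accepting and >5 is dead.
7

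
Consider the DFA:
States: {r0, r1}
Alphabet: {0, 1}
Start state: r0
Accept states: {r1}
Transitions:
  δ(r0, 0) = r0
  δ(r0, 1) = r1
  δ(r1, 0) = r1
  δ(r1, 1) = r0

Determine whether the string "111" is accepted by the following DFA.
Processing string "111":
  r0 --1--> r1
  r1 --1--> r0
  r0 --1--> r1
Final state: r1
Accept states: {r1}
Yes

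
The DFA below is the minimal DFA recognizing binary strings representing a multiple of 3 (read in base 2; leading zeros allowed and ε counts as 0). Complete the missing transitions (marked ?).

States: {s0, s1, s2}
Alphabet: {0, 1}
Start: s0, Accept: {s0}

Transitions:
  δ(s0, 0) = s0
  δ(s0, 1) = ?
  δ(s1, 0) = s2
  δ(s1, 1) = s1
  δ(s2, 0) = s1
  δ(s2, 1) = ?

From the language and accept set, identify what each state tracks — s0: value ≡ 0 (mod 3); s1: value ≡ 2 (mod 3); s2: value ≡ 1 (mod 3).
Each missing δ(q, a) is the state matching the new tracked value after reading a.
δ(s0, 1) = s2; δ(s2, 1) = s0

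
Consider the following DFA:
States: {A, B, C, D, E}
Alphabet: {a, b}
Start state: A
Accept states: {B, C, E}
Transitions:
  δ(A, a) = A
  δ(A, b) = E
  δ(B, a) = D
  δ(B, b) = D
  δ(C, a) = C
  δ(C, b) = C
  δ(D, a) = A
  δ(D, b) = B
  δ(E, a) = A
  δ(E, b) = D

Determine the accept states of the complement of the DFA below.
Complement accept states = All states \ Original accept states
= {A, B, C, D, E} \ {B, C, E}
{A, D}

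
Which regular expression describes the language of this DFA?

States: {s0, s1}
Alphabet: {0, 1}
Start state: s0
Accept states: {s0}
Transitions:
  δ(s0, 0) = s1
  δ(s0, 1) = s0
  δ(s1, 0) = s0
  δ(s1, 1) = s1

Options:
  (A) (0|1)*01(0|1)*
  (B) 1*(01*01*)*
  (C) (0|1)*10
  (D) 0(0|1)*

Check each option against the DFA on short strings; one disagreement eliminates an option:
  (A) (0|1)*01(0|1)*: on ε the DFA stays in s0 and accepts (s0 ∈ Accept), but the regex does not match it → eliminate
  (B) 1*(01*01*)*: agrees with the DFA on every string of length ≤ 6
  (C) (0|1)*10: on ε the DFA stays in s0 and accepts (s0 ∈ Accept), but the regex does not match it → eliminate
  (D) 0(0|1)*: on ε the DFA stays in s0 and accepts (s0 ∈ Accept), but the regex does not match it → eliminate
Only (B) is consistent with the DFA.
(B) 1*(01*01*)*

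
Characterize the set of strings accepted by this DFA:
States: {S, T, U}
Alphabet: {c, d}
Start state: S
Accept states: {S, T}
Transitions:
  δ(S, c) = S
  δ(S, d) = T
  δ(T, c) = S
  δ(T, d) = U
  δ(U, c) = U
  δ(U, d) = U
Testing a few strings:
  'cc' → accept
  'cdd' → reject
  'dcdc' → accept
  'dc' → accept
State roles: S=last symbol not d (ok); T=last symbol d (ok); U=saw dd (dead)
All strings over {c,d} with no two consecutive d's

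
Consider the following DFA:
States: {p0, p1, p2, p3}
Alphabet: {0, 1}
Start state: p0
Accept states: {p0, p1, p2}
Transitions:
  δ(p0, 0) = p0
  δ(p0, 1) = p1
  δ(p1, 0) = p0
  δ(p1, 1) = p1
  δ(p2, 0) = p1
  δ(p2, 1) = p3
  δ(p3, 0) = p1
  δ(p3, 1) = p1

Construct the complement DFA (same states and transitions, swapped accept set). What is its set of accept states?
Complement accept states = All states \ Original accept states
= {p0, p1, p2, p3} \ {p0, p1, p2}
{p3}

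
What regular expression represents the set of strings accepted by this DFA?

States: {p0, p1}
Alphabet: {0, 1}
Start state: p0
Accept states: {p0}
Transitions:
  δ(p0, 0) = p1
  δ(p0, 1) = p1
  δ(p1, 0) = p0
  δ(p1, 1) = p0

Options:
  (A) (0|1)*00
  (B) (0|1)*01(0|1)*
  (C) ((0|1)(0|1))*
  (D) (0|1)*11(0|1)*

Check each option against the DFA on short strings; one disagreement eliminates an option:
  (A) (0|1)*00: on ε the DFA stays in p0 and accepts (p0 ∈ Accept), but the regex does not match it → eliminate
  (B) (0|1)*01(0|1)*: on ε the DFA stays in p0 and accepts (p0 ∈ Accept), but the regex does not match it → eliminate
  (C) ((0|1)(0|1))*: agrees with the DFA on every string of length ≤ 6
  (D) (0|1)*11(0|1)*: on ε the DFA stays in p0 and accepts (p0 ∈ Accept), but the regex does not match it → eliminate
Only (C) is consistent with the DFA.
(C) ((0|1)(0|1))*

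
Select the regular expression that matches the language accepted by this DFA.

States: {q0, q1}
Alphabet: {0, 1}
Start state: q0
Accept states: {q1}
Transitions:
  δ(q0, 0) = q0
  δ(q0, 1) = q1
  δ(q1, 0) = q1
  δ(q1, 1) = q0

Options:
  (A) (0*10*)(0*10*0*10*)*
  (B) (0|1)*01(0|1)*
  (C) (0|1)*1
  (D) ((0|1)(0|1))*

Check each option against the DFA on short strings; one disagreement eliminates an option:
  (A) (0*10*)(0*10*0*10*)*: agrees with the DFA on every string of length ≤ 6
  (B) (0|1)*01(0|1)*: on '1' the DFA goes q0 → q1 and accepts (q1 ∈ Accept), but the regex does not match it → eliminate
  (C) (0|1)*1: on '10' the DFA goes q0 → q1 → q1 and accepts (q1 ∈ Accept), but the regex does not match it → eliminate
  (D) ((0|1)(0|1))*: on ε the DFA stays in q0 and rejects (q0 ∉ Accept), but the regex matches it → eliminate
Only (A) is consistent with the DFA.
(A) (0*10*)(0*10*0*10*)*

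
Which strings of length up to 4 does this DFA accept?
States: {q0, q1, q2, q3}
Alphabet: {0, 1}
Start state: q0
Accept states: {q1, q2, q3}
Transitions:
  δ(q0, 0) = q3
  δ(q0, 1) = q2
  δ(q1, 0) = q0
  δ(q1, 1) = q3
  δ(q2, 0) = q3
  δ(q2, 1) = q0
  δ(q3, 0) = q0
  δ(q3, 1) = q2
0, 1, 01, 10, 000, 001, 010, 101, 110, 111, 0001, 0010, 0101, 0110, 0111, 1000, 1001, 1010, 1101, 1110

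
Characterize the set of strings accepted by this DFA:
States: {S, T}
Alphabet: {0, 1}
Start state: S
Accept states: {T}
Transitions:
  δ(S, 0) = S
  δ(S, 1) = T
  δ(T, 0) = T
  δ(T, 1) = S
Testing a few strings:
  '101' → reject
  '10' → accept
  '1' → accept
  '0' → reject
State roles: S=even number of 1's so far; T=odd number of 1's so far
All binary strings with an odd number of 1's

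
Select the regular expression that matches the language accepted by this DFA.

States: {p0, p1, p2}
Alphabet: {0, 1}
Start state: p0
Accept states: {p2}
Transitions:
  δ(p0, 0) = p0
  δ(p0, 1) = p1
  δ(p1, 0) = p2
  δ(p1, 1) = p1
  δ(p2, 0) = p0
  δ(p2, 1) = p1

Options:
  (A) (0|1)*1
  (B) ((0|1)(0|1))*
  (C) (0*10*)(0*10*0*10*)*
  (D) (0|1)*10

Check each option against the DFA on short strings; one disagreement eliminates an option:
  (A) (0|1)*1: on '1' the DFA goes p0 → p1 and rejects (p1 ∉ Accept), but the regex matches it → eliminate
  (B) ((0|1)(0|1))*: on ε the DFA stays in p0 and rejects (p0 ∉ Accept), but the regex matches it → eliminate
  (C) (0*10*)(0*10*0*10*)*: on '1' the DFA goes p0 → p1 and rejects (p1 ∉ Accept), but the regex matches it → eliminate
  (D) (0|1)*10: agrees with the DFA on every string of length ≤ 6
Only (D) is consistent with the DFA.
(D) (0|1)*10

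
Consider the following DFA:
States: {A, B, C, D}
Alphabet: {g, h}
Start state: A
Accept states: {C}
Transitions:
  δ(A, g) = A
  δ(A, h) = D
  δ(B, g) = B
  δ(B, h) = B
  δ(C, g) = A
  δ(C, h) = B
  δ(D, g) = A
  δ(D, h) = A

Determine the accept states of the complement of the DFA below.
Complement accept states = All states \ Original accept states
= {A, B, C, D} \ {C}
{A, B, D}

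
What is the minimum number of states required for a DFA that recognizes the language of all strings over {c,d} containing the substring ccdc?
By Myhill–Nerode, count the distinguishable equivalence classes: 5 classes — one per longest suffix of the input that is a prefix of 'ccdc' (lengths 0 through 3), plus an absorbing 'already seen ccdc' class.
5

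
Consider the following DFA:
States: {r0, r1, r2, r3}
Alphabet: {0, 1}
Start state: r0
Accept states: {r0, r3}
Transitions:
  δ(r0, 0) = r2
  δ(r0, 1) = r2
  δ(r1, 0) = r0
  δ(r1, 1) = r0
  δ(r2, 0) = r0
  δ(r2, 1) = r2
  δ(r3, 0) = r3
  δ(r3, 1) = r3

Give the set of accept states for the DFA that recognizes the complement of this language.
Complement accept states = All states \ Original accept states
= {r0, r1, r2, r3} \ {r0, r3}
{r1, r2}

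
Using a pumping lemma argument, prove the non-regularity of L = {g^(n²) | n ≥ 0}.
Assume L is regular with pumping length p. Idea: pumping adds a fixed amount, but gaps between consecutive squares grow.
Choose s = g^(p²) (length p² ≥ p). By the pumping lemma, s = xyz with |xy| ≤ p, |y| > 0, so |y| = k with 1 ≤ k ≤ p. Then |xy²z| = p²+k. Since p² < p²+k ≤ p²+p < (p+1)², the length p²+k lies strictly between consecutive squares, so it is not a perfect square and xy²z ∉ L.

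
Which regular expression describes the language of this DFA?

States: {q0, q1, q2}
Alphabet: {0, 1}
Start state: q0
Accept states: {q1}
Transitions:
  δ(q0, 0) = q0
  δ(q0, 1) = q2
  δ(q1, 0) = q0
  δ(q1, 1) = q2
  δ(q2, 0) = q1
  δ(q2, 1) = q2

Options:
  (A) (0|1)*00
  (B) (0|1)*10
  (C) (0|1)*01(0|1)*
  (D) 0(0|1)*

Check each option against the DFA on short strings; one disagreement eliminates an option:
  (A) (0|1)*00: on '00' the DFA goes q0 → q0 → q0 and rejects (q0 ∉ Accept), but the regex matches it → eliminate
  (B) (0|1)*10: agrees with the DFA on every string of length ≤ 6
  (C) (0|1)*01(0|1)*: on '01' the DFA goes q0 → q0 → q2 and rejects (q2 ∉ Accept), but the regex matches it → eliminate
  (D) 0(0|1)*: on '0' the DFA goes q0 → q0 and rejects (q0 ∉ Accept), but the regex matches it → eliminate
Only (B) is consistent with the DFA.
(B) (0|1)*10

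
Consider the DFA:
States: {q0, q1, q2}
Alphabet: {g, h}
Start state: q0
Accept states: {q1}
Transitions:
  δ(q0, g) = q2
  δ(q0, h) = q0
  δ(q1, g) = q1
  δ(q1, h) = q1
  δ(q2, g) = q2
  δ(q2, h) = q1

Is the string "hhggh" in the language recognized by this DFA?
Processing string "hhggh":
  q0 --h--> q0
  q0 --h--> q0
  q0 --g--> q2
  q2 --g--> q2
  q2 --h--> q1
Final state: q1
Accept states: {q1}
Yes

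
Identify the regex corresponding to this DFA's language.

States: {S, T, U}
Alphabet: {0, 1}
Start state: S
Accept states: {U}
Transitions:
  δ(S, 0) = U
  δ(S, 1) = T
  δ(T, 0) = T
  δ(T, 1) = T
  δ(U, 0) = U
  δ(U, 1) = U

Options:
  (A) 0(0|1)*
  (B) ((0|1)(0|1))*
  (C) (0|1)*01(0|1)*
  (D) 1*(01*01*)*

Check each option against the DFA on short strings; one disagreement eliminates an option:
  (A) 0(0|1)*: agrees with the DFA on every string of length ≤ 6
  (B) ((0|1)(0|1))*: on ε the DFA stays in S and rejects (S ∉ Accept), but the regex matches it → eliminate
  (C) (0|1)*01(0|1)*: on '0' the DFA goes S → U and accepts (U ∈ Accept), but the regex does not match it → eliminate
  (D) 1*(01*01*)*: on ε the DFA stays in S and rejects (S ∉ Accept), but the regex matches it → eliminate
Only (A) is consistent with the DFA.
(A) 0(0|1)*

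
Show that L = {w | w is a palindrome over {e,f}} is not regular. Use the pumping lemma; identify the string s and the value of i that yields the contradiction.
Assume L is regular with pumping length p. Idea: pumping the leading e-block breaks the symmetry.
Choose s = e^p f e^p (a palindrome of length 2p+1 ≥ p). By the pumping lemma, s = xyz with |xy| ≤ p, |y| > 0, so y = e^k with k > 0 (xy lies entirely in the first e^p). Then xy²z = e^(p+k) f e^p, which is not a palindrome since p+k ≠ p.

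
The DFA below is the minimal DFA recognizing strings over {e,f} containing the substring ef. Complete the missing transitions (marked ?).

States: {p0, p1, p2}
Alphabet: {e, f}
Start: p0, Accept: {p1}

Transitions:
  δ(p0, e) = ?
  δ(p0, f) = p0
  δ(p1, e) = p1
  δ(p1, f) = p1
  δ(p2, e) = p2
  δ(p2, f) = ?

From the language and accept set, identify what each state tracks — p0: no e seen yet; p1: substring ef seen; p2: seen a e, waiting for f.
Each missing δ(q, a) is the state matching the new tracked value after reading a.
δ(p0, e) = p2; δ(p2, f) = p1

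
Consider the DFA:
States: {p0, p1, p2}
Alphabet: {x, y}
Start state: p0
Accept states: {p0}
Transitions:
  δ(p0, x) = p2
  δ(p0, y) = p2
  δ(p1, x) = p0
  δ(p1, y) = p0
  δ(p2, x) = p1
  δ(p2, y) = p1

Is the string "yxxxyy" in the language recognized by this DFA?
Processing string "yxxxyy":
  p0 --y--> p2
  p2 --x--> p1
  p1 --x--> p0
  p0 --x--> p2
  p2 --y--> p1
  p1 --y--> p0
Final state: p0
Accept states: {p0}
Yes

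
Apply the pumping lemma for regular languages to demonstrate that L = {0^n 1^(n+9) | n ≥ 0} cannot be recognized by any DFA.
Assume L is regular with pumping length p. Idea: pumping the 0-block breaks the fixed offset of 9.
Choose s = 0^p 1^(p+9) ∈ L. By the pumping lemma, s = xyz with |xy| ≤ p, |y| > 0, so y = 0^k with k ≥ 1. Then xy²z = 0^(p+k) 1^(p+9). For this to be in L we would need p+9 = (p+k)+9, i.e. k = 0, contradicting k ≥ 1. So xy²z ∉ L.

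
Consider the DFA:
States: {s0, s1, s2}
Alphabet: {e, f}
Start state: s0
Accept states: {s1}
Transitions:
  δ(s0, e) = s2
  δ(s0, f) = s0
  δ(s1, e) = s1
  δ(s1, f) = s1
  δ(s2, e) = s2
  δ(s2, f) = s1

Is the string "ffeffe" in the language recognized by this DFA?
Processing string "ffeffe":
  s0 --f--> s0
  s0 --f--> s0
  s0 --e--> s2
  s2 --f--> s1
  s1 --f--> s1
  s1 --e--> s1
Final state: s1
Accept states: {s1}
Yes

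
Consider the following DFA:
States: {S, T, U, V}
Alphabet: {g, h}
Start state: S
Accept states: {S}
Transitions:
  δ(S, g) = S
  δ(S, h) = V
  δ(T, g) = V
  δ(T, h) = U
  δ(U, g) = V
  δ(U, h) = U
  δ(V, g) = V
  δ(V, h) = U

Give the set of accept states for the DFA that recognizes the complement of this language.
Complement accept states = All states \ Original accept states
= {S, T, U, V} \ {S}
{T, U, V}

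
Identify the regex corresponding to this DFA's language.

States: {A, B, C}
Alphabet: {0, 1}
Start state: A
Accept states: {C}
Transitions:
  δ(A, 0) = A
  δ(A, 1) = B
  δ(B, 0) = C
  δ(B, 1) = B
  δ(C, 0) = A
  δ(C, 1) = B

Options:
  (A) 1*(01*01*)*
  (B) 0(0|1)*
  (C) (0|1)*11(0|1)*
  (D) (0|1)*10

Check each option against the DFA on short strings; one disagreement eliminates an option:
  (A) 1*(01*01*)*: on ε the DFA stays in A and rejects (A ∉ Accept), but the regex matches it → eliminate
  (B) 0(0|1)*: on '0' the DFA goes A → A and rejects (A ∉ Accept), but the regex matches it → eliminate
  (C) (0|1)*11(0|1)*: on '10' the DFA goes A → B → C and accepts (C ∈ Accept), but the regex does not match it → eliminate
  (D) (0|1)*10: agrees with the DFA on every string of length ≤ 6
Only (D) is consistent with the DFA.
(D) (0|1)*10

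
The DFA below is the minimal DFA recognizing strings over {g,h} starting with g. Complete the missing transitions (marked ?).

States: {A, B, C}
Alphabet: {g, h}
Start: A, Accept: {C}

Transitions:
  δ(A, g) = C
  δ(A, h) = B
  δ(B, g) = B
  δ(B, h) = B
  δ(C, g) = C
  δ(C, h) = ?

From the language and accept set, identify what each state tracks — A: no input read; B: started with h (dead); C: started with g.
Each missing δ(q, a) is the state matching the new tracked value after reading a.
δ(C, h) = C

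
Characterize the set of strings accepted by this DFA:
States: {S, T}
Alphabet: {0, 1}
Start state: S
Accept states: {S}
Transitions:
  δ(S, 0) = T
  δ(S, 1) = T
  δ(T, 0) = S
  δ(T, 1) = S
Testing a few strings:
  '01' → accept
  '1' → reject
  '10' → accept
  '010' → reject
State roles: S=even length so far; T=odd length so far
All binary strings of even length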